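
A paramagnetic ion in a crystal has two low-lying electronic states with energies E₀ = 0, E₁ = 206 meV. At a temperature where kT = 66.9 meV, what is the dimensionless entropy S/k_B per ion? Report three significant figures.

0.180

Eᵢ/kT = 0, 3.0792.
Z = Σ e^(−Eᵢ/kT) = e^(−0) + e^(−3.0792) = 1.0000 + 0.045996 = 1.0460.
⟨E⟩ = Σ EᵢPᵢ = 9.0585 meV.
S/k_B = ln Z + ⟨E⟩/kT = ln(1.0460) + 9.0585/66.9 = 0.044973 + 0.13540 = 0.180.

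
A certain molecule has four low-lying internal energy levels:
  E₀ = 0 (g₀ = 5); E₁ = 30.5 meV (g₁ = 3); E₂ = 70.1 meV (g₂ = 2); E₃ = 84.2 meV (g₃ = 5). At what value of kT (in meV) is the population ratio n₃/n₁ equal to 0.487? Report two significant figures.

44 meV

n₃/n₁ = (g₃/g₁) exp[−(E₃−E₁)/kT] = 0.487.
⇒ (E₃−E₁)/kT = ln((5/3)/0.487) = ln(3.422) = 1.230.
kT = 53.7 meV / 1.230 = 44 meV.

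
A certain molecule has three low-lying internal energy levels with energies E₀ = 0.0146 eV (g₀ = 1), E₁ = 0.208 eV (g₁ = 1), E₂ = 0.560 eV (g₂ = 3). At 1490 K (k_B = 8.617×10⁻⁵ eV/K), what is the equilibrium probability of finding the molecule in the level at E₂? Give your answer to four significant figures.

0.03391

k_BT = 8.617×10⁻⁵ × 1490 K = 0.128393 eV.
Eᵢ/kT = 0.113713, 1.62003, 4.36161.
Z = Σ gᵢe^(−Eᵢ/kT) = 1·e^(−0.113713) + 1·e^(−1.62003) + 3·e^(−4.36161) = 0.892514 + 0.197893 + 0.0382735 = 1.12868.
P₂ = g₂ e^(−E₂/kT) / Z = 0.0382735/1.12868 = 0.03391.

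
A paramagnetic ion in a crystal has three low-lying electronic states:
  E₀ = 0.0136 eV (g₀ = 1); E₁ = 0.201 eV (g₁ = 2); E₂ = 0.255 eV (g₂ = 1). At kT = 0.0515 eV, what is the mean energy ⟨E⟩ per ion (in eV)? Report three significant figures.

0.0250 eV

Eᵢ/kT = 0.26408, 3.9029, 4.9515.
Z = Σ gᵢe^(−Eᵢ/kT) = 1·e^(−0.26408) + 2·e^(−3.9029) + 1·e^(−4.9515) = 0.76791 + 0.040367 + 0.0070728 = 0.81535.
⟨E⟩ = Σ Eᵢ gᵢe^(−Eᵢ/kT) / Z = (0.0136·0.76791 + 0.201·0.040367 + 0.255·0.0070728) / 0.81535 = 0.0250 eV.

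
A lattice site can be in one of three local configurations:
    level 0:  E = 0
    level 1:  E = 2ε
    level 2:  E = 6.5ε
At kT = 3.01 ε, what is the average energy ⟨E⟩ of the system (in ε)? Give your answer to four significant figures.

1.092 ε

Eᵢ/kT = 0, 0.664452, 2.15947.
Z = Σ e^(−Eᵢ/kT) = e^(−0) + e^(−0.664452) + e^(−2.15947) = 1.00000 + 0.514555 + 0.115386 = 1.62994.
⟨E⟩ = Σ Eᵢ e^(−Eᵢ/kT) / Z = (0·1.00000 + 2·0.514555 + 6.5·0.115386) / 1.62994 = 1.092 ε.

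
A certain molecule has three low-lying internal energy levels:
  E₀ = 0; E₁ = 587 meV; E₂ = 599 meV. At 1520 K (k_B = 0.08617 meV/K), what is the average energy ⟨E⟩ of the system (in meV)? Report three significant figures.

12.6 meV

k_BT = 0.08617 × 1520 K = 130.98 meV.
Eᵢ/kT = 0, 4.4816, 4.5732.
Z = Σ e^(−Eᵢ/kT) = e^(−0) + e^(−4.4816) + e^(−4.5732) = 1.0000 + 0.011315 + 0.010325 = 1.0216.
⟨E⟩ = Σ Eᵢ e^(−Eᵢ/kT) / Z = (0·1.0000 + 587·0.011315 + 599·0.010325) / 1.0216 = 12.6 meV.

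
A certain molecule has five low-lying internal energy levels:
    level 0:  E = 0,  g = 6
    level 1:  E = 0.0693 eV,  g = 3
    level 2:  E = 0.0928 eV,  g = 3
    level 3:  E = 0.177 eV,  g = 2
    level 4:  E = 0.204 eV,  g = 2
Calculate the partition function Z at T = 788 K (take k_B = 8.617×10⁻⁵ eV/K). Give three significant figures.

Z = 8.09

k_BT = 8.617×10⁻⁵ × 788 K = 0.067902 eV.
Eᵢ/kT = 0, 1.0206, 1.3667, 2.6067, 3.0043.
Z = Σ gᵢe^(−Eᵢ/kT) = 6·e^(−0) + 3·e^(−1.0206) + 3·e^(−1.3667) + 2·e^(−2.6067) + 2·e^(−3.0043) = 6.0000 + 1.0811 + 0.76484 + 0.14756 + 0.099147 = 8.0926.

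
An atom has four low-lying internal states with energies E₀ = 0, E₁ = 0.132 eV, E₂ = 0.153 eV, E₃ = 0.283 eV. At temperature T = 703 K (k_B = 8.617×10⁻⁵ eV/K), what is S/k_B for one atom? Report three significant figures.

0.594

k_BT = 8.617×10⁻⁵ × 703 K = 0.060578 eV.
Eᵢ/kT = 0, 2.1790, 2.5257, 4.6717.
Z = Σ e^(−Eᵢ/kT) = e^(−0) + e^(−2.1790) + e^(−2.5257) + e^(−4.6717) = 1.0000 + 0.11315 + 0.080002 + 0.0093564 = 1.2025.
⟨E⟩ = Σ EᵢPᵢ = 0.024802 eV.
S/k_B = ln Z + ⟨E⟩/kT = ln(1.2025) + 0.024802/0.060578 = 0.18440 + 0.40942 = 0.594.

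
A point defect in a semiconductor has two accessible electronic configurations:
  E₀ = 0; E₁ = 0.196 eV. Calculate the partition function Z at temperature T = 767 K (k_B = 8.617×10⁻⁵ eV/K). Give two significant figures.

Z = 1.1

k_BT = 8.617×10⁻⁵ × 767 K = 0.06609 eV.
Eᵢ/kT = 0, 2.966.
Z = Σ e^(−Eᵢ/kT) = e^(−0) + e^(−2.966) = 1.000 + 0.05151 = 1.052.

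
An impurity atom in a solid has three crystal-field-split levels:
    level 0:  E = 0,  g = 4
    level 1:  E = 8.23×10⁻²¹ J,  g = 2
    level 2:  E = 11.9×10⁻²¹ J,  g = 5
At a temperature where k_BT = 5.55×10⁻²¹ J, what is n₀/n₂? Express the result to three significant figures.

6.83

n₀/n₂ = (g₀/g₂) exp[−(E₀−E₂)/kT] = (4/5) × exp(−(-11.9 ×10⁻²¹ J)/(5.55 ×10⁻²¹ J)) = (4/5) × exp(2.1441) = 6.83.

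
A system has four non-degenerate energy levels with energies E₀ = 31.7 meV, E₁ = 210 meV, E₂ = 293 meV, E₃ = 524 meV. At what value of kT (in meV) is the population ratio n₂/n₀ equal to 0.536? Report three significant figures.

419 meV

n₂/n₀ = exp[−(E₂−E₀)/kT] = 0.536.
⇒ (E₂−E₀)/kT = ln(1/0.536) = ln(1.8657) = 0.62364.
kT = 261.3 meV / 0.62364 = 419 meV.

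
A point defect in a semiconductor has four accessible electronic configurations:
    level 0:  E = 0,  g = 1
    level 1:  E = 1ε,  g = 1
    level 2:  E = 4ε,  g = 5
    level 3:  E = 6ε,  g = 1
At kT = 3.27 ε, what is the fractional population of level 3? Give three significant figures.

Eᵢ/kT = 0, 0.30581, 1.2232, 1.8349.
Z = Σ gᵢe^(−Eᵢ/kT) = 1·e^(−0) + 1·e^(−0.30581) + 5·e^(−1.2232) + 1·e^(−1.8349) = 1.0000 + 0.73653 + 1.4714 + 0.15963 = 3.3676.
P₃ = g₃ e^(−E₃/kT) / Z = 0.15963/3.3676 = 0.0474.

0.0474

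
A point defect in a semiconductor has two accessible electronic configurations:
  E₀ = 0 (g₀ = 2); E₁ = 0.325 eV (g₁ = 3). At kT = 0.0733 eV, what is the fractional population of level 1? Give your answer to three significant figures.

0.0175

Eᵢ/kT = 0, 4.4338.
Z = Σ gᵢe^(−Eᵢ/kT) = 2·e^(−0) + 3·e^(−4.4338) = 2.0000 + 0.035608 = 2.0356.
P₁ = g₁ e^(−E₁/kT) / Z = 0.035608/2.0356 = 0.0175.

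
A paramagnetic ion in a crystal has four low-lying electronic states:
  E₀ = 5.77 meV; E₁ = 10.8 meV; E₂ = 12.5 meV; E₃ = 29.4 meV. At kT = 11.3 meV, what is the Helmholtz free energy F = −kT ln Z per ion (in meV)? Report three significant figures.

-3.72 meV

Eᵢ/kT = 0.51062, 0.95575, 1.1062, 2.6018.
Z = Σ e^(−Eᵢ/kT) = e^(−0.51062) + e^(−0.95575) + e^(−1.1062) + e^(−2.6018) = 0.60012 + 0.38452 + 0.33081 + 0.074140 = 1.3896.
F = −kT ln Z = −11.3 × ln(1.3896) = −11.3 × 0.32902 = -3.72 meV.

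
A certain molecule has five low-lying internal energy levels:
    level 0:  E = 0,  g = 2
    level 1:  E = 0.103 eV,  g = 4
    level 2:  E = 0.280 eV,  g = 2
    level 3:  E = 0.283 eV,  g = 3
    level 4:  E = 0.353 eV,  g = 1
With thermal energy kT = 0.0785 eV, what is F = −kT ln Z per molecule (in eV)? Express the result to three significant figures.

-0.0919 eV

Eᵢ/kT = 0, 1.3121, 3.5669, 3.6051, 4.4968.
Z = Σ gᵢe^(−Eᵢ/kT) = 2·e^(−0) + 4·e^(−1.3121) + 2·e^(−3.5669) + 3·e^(−3.6051) + 1·e^(−4.4968) = 2.0000 + 1.0770 + 0.056487 + 0.081554 + 0.011145 = 3.2262.
F = −kT ln Z = −0.0785 × ln(3.2262) = −0.0785 × 1.1713 = -0.0919 eV.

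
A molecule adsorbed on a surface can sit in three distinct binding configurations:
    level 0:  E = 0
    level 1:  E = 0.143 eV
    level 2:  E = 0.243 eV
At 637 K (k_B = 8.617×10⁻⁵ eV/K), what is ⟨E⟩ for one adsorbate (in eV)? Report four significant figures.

k_BT = 8.617×10⁻⁵ × 637 K = 0.0548903 eV.
Eᵢ/kT = 0, 2.60520, 4.42701.
Z = Σ e^(−Eᵢ/kT) = e^(−0) + e^(−2.60520) + e^(−4.42701) = 1.00000 + 0.0738884 + 0.0119502 = 1.08584.
⟨E⟩ = Σ Eᵢ e^(−Eᵢ/kT) / Z = (0·1.00000 + 0.143·0.0738884 + 0.243·0.0119502) / 1.08584 = 0.01241 eV.

0.01241 eV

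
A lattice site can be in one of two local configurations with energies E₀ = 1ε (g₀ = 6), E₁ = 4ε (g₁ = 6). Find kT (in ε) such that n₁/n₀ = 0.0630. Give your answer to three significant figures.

1.09 ε

n₁/n₀ = (g₁/g₀) exp[−(E₁−E₀)/kT] = 0.0630.
⇒ (E₁−E₀)/kT = ln((6/6)/0.0630) = ln(15.873) = 2.7646.
kT = 3ε / 2.7646 = 1.09 ε.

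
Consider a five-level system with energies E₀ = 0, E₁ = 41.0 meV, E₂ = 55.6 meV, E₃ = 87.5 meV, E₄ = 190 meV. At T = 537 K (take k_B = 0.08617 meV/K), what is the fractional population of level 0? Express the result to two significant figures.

0.53

k_BT = 0.08617 × 537 K = 46.27 meV.
Eᵢ/kT = 0, 0.8861, 1.202, 1.891, 4.106.
Z = Σ e^(−Eᵢ/kT) = e^(−0) + e^(−0.8861) + e^(−1.202) + e^(−1.891) + e^(−4.106) = 1.000 + 0.4123 + 0.3006 + 0.1509 + 0.01647 = 1.880.
P₀ = e^(−E₀/kT) / Z = 1.000/1.880 = 0.53.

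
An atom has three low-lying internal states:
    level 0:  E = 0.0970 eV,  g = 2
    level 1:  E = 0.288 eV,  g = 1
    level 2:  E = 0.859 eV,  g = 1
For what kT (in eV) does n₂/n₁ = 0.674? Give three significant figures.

n₂/n₁ = (g₂/g₁) exp[−(E₂−E₁)/kT] = 0.674.
⇒ (E₂−E₁)/kT = ln((1/1)/0.674) = ln(1.4837) = 0.39454.
kT = 0.571 eV / 0.39454 = 1.45 eV.

1.45 eV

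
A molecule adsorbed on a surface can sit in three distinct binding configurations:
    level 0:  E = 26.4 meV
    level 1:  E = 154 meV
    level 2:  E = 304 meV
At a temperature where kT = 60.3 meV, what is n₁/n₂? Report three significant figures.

n₁/n₂ = exp[−(E₁−E₂)/kT] = exp(−(-150 meV)/(60.3 meV)) = exp(2.4876) = 12.0.

12.0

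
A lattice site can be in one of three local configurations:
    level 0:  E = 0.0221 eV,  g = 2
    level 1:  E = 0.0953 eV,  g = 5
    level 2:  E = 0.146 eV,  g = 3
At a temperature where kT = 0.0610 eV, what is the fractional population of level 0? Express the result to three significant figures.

0.513

Eᵢ/kT = 0.36230, 1.5623, 2.3934.
Z = Σ gᵢe^(−Eᵢ/kT) = 2·e^(−0.36230) + 5·e^(−1.5623) + 3·e^(−2.3934) = 1.3921 + 1.0483 + 0.27396 = 2.7144.
P₀ = g₀ e^(−E₀/kT) / Z = 1.3921/2.7144 = 0.513.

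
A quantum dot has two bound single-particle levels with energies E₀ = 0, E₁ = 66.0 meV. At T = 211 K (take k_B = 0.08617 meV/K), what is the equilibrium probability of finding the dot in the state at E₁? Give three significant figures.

0.0258

k_BT = 0.08617 × 211 K = 18.182 meV.
Eᵢ/kT = 0, 3.6300.
Z = Σ e^(−Eᵢ/kT) = e^(−0) + e^(−3.6300) = 1.0000 + 0.026516 = 1.0265.
P₁ = e^(−E₁/kT) / Z = 0.026516/1.0265 = 0.0258.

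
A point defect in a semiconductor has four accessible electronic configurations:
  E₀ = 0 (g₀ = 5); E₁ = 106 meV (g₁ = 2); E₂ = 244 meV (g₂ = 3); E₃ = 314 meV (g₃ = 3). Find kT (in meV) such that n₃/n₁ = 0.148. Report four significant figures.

89.81 meV

n₃/n₁ = (g₃/g₁) exp[−(E₃−E₁)/kT] = 0.148.
⇒ (E₃−E₁)/kT = ln((3/2)/0.148) = ln(10.1351) = 2.31600.
kT = 208 meV / 2.31600 = 89.81 meV.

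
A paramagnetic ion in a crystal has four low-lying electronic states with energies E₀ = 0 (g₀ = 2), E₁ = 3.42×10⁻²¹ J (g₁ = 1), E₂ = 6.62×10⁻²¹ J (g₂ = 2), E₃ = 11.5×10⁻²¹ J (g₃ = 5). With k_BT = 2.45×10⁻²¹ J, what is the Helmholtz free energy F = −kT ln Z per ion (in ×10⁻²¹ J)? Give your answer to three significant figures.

Eᵢ/kT = 0, 1.3959, 2.7020, 4.6939.
Z = Σ gᵢe^(−Eᵢ/kT) = 2·e^(−0) + 1·e^(−1.3959) + 2·e^(−2.7020) + 5·e^(−4.6939) = 2.0000 + 0.24761 + 0.13414 + 0.045755 = 2.4275.
F = −kT ln Z = −2.45 × ln(2.4275) = −2.45 × 0.88686 = -2.17 ×10⁻²¹ J.

-2.17 ×10⁻²¹ J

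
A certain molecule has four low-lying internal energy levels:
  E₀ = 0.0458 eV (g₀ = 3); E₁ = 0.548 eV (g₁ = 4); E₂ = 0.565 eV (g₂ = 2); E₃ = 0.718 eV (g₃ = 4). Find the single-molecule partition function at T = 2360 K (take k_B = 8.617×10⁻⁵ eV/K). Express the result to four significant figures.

Z = 2.907

k_BT = 8.617×10⁻⁵ × 2360 K = 0.203361 eV.
Eᵢ/kT = 0.225215, 2.69472, 2.77831, 3.53067.
Z = Σ gᵢe^(−Eᵢ/kT) = 3·e^(−0.225215) + 4·e^(−2.69472) + 2·e^(−2.77831) + 4·e^(−3.53067) = 2.39503 + 0.270245 + 0.124287 + 0.117141 = 2.90670.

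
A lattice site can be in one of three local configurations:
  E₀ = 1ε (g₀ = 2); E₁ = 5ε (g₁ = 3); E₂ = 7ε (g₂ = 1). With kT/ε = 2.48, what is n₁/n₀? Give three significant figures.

0.299

n₁/n₀ = (g₁/g₀) exp[−(E₁−E₀)/kT] = (3/2) × exp(−(4ε)/(2.48ε)) = (3/2) × exp(-1.6129) = 0.299.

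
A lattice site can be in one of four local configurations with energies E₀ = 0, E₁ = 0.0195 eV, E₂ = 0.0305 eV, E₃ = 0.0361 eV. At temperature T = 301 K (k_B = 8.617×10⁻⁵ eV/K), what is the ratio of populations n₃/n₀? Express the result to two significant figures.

0.25

k_BT = 8.617×10⁻⁵ × 301 K = 0.02594 eV.
n₃/n₀ = exp[−(E₃−E₀)/kT] = exp(−(0.0361 eV)/(0.02594 eV)) = exp(-1.392) = 0.25.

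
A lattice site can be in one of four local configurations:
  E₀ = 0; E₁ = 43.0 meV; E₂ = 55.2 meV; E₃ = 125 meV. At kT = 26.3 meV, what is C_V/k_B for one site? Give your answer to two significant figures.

Eᵢ/kT = 0, 1.635, 2.099, 4.753.
Z = Σ e^(−Eᵢ/kT) = e^(−0) + e^(−1.635) + e^(−2.099) + e^(−4.753) = 1.000 + 0.1950 + 0.1226 + 0.008626 = 1.326.
⟨E⟩ = 12.24 meV, ⟨E²⟩ = 655.3 meV².
C_V/k_B = (⟨E²⟩ − ⟨E⟩²)/(kT)² = (655.3 − 149.8)/691.7 = 0.73.

0.73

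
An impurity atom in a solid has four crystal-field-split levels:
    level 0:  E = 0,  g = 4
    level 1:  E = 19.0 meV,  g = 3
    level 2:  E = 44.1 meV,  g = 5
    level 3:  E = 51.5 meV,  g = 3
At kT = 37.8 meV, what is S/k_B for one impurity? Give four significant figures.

Eᵢ/kT = 0, 0.502646, 1.16667, 1.36243.
Z = Σ gᵢe^(−Eᵢ/kT) = 4·e^(−0) + 3·e^(−0.502646) + 5·e^(−1.16667) + 3·e^(−1.36243) = 4.00000 + 1.81478 + 1.55701 + 0.768114 = 8.13990.
⟨E⟩ = Σ EᵢPᵢ = 17.5313 meV.
S/k_B = ln Z + ⟨E⟩/kT = ln(8.13990) + 17.5313/37.8 = 2.09678 + 0.463791 = 2.561.

2.561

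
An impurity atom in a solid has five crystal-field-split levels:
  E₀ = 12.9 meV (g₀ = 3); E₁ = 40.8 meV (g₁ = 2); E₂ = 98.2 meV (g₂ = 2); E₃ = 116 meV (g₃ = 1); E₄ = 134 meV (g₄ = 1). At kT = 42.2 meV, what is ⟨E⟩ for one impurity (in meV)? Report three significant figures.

28.0 meV

Eᵢ/kT = 0.30569, 0.96682, 2.3270, 2.7488, 3.1754.
Z = Σ gᵢe^(−Eᵢ/kT) = 3·e^(−0.30569) + 2·e^(−0.96682) + 2·e^(−2.3270) + 1·e^(−2.7488) + 1·e^(−3.1754) = 2.2098 + 0.76058 + 0.19518 + 0.064005 + 0.041777 = 3.2713.
⟨E⟩ = Σ Eᵢ gᵢe^(−Eᵢ/kT) / Z = (12.9·2.2098 + 40.8·0.76058 + 98.2·0.19518 + 116·0.064005 + 134·0.041777) / 3.2713 = 28.0 meV.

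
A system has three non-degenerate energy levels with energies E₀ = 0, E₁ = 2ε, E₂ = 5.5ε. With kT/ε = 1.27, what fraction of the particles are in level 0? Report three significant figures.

0.820

Eᵢ/kT = 0, 1.5748, 4.3307.
Z = Σ e^(−Eᵢ/kT) = e^(−0) + e^(−1.5748) + e^(−4.3307) = 1.0000 + 0.20705 + 0.013158 = 1.2202.
P₀ = e^(−E₀/kT) / Z = 1.0000/1.2202 = 0.820.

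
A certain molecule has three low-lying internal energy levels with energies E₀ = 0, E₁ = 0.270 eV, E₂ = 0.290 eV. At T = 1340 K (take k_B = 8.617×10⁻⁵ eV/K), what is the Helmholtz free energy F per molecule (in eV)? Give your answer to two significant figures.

k_BT = 8.617×10⁻⁵ × 1340 K = 0.1155 eV.
Eᵢ/kT = 0, 2.338, 2.511.
Z = Σ e^(−Eᵢ/kT) = e^(−0) + e^(−2.338) + e^(−2.511) = 1.000 + 0.09652 + 0.08119 = 1.178.
F = −kT ln Z = −0.1155 × ln(1.178) = −0.1155 × 0.1638 = -0.019 eV.

-0.019 eV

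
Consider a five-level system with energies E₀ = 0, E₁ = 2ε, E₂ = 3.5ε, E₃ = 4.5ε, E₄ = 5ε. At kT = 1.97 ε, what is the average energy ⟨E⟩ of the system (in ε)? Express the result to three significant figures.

1.27 ε

Eᵢ/kT = 0, 1.0152, 1.7766, 2.2843, 2.5381.
Z = Σ e^(−Eᵢ/kT) = e^(−0) + e^(−1.0152) + e^(−1.7766) + e^(−2.2843) + e^(−2.5381) = 1.0000 + 0.36233 + 0.16921 + 0.10185 + 0.079016 = 1.7124.
⟨E⟩ = Σ Eᵢ e^(−Eᵢ/kT) / Z = (0·1.0000 + 2·0.36233 + 3.5·0.16921 + 4.5·0.10185 + 5·0.079016) / 1.7124 = 1.27 ε.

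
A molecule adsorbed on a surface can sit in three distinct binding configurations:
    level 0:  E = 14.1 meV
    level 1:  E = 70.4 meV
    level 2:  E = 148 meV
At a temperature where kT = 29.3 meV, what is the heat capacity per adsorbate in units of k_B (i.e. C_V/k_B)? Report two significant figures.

0.57

Eᵢ/kT = 0.4812, 2.403, 5.051.
Z = Σ e^(−Eᵢ/kT) = e^(−0.4812) + e^(−2.403) + e^(−5.051) = 0.6180 + 0.09045 + 0.006403 = 0.7149.
⟨E⟩ = 22.42 meV, ⟨E²⟩ = 995.1 meV².
C_V/k_B = (⟨E²⟩ − ⟨E⟩²)/(kT)² = (995.1 − 502.7)/858.5 = 0.57.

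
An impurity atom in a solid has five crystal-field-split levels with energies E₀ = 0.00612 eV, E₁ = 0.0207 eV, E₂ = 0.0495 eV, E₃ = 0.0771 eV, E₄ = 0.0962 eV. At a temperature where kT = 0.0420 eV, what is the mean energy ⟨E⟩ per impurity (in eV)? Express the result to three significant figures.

0.0270 eV

Eᵢ/kT = 0.14571, 0.49286, 1.1786, 1.8357, 2.2905.
Z = Σ e^(−Eᵢ/kT) = e^(−0.14571) + e^(−0.49286) + e^(−1.1786) + e^(−1.8357) + e^(−2.2905) = 0.86441 + 0.61088 + 0.30771 + 0.15950 + 0.10122 = 2.0437.
⟨E⟩ = Σ Eᵢ e^(−Eᵢ/kT) / Z = (0.00612·0.86441 + 0.0207·0.61088 + 0.0495·0.30771 + 0.0771·0.15950 + 0.0962·0.10122) / 2.0437 = 0.0270 eV.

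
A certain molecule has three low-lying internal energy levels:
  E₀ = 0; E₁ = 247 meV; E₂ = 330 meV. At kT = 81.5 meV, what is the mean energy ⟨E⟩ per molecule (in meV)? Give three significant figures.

16.6 meV

Eᵢ/kT = 0, 3.0307, 4.0491.
Z = Σ e^(−Eᵢ/kT) = e^(−0) + e^(−3.0307) + e^(−4.0491) = 1.0000 + 0.048282 + 0.017438 = 1.0657.
⟨E⟩ = Σ Eᵢ e^(−Eᵢ/kT) / Z = (0·1.0000 + 247·0.048282 + 330·0.017438) / 1.0657 = 16.6 meV.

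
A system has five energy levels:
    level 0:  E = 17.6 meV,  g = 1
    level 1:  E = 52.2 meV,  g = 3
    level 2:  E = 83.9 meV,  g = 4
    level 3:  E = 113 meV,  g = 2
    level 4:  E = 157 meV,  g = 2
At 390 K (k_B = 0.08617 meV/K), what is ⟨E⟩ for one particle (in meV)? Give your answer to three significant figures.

49.8 meV

k_BT = 0.08617 × 390 K = 33.606 meV.
Eᵢ/kT = 0.52372, 1.5533, 2.4966, 3.3625, 4.6718.
Z = Σ gᵢe^(−Eᵢ/kT) = 1·e^(−0.52372) + 3·e^(−1.5533) + 4·e^(−2.4966) + 2·e^(−3.3625) + 2·e^(−4.6718) = 0.59231 + 0.63465 + 0.32946 + 0.069297 + 0.018711 = 1.6444.
⟨E⟩ = Σ Eᵢ gᵢe^(−Eᵢ/kT) / Z = (17.6·0.59231 + 52.2·0.63465 + 83.9·0.32946 + 113·0.069297 + 157·0.018711) / 1.6444 = 49.8 meV.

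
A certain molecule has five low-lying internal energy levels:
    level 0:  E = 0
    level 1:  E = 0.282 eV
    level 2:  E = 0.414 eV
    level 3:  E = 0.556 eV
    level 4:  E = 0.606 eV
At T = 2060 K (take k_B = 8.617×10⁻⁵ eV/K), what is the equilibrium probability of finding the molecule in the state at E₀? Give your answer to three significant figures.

0.726

k_BT = 8.617×10⁻⁵ × 2060 K = 0.17751 eV.
Eᵢ/kT = 0, 1.5886, 2.3323, 3.1322, 3.4139.
Z = Σ e^(−Eᵢ/kT) = e^(−0) + e^(−1.5886) + e^(−2.3323) + e^(−3.1322) + e^(−3.4139) = 1.0000 + 0.20421 + 0.097072 + 0.043622 + 0.032913 = 1.3778.
P₀ = e^(−E₀/kT) / Z = 1.0000/1.3778 = 0.726.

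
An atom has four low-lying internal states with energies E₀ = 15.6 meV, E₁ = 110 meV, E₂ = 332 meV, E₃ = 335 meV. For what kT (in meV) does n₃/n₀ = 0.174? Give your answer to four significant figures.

182.6 meV

n₃/n₀ = exp[−(E₃−E₀)/kT] = 0.174.
⇒ (E₃−E₀)/kT = ln(1/0.174) = ln(5.74713) = 1.74870.
kT = 319.4 meV / 1.74870 = 182.6 meV.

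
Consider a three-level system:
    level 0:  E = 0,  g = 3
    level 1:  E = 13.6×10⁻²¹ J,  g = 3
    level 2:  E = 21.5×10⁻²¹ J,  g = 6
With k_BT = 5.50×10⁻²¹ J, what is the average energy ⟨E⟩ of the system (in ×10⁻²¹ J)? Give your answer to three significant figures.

Eᵢ/kT = 0, 2.4727, 3.9091.
Z = Σ gᵢe^(−Eᵢ/kT) = 3·e^(−0) + 3·e^(−2.4727) + 6·e^(−3.9091) = 3.0000 + 0.25307 + 0.12035 = 3.3734.
⟨E⟩ = Σ Eᵢ gᵢe^(−Eᵢ/kT) / Z = (0·3.0000 + 13.6·0.25307 + 21.5·0.12035) / 3.3734 = 1.79 ×10⁻²¹ J.

1.79 ×10⁻²¹ J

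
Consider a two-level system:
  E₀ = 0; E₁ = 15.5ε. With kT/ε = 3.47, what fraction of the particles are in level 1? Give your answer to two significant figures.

Eᵢ/kT = 0, 4.467.
Z = Σ e^(−Eᵢ/kT) = e^(−0) + e^(−4.467) = 1.000 + 0.01148 = 1.011.
P₁ = e^(−E₁/kT) / Z = 0.01148/1.011 = 0.011.

0.011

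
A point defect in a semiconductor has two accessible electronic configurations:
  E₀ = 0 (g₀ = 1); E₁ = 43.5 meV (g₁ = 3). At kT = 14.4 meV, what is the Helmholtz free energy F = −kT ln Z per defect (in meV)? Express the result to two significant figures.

-2.0 meV

Eᵢ/kT = 0, 3.021.
Z = Σ gᵢe^(−Eᵢ/kT) = 1·e^(−0) + 3·e^(−3.021) = 1.000 + 0.1463 = 1.146.
F = −kT ln Z = −14.4 × ln(1.146) = −14.4 × 0.1363 = -2.0 meV.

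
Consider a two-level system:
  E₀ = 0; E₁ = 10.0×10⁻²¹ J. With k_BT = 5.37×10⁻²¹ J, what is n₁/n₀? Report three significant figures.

n₁/n₀ = exp[−(E₁−E₀)/kT] = exp(−(10.0 ×10⁻²¹ J)/(5.37 ×10⁻²¹ J)) = exp(-1.8622) = 0.155.

0.155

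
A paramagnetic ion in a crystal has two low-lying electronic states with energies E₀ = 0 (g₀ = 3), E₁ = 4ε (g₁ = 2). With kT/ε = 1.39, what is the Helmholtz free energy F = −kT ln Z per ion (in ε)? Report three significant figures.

-1.58 ε

Eᵢ/kT = 0, 2.8777.
Z = Σ gᵢe^(−Eᵢ/kT) = 3·e^(−0) + 2·e^(−2.8777) = 3.0000 + 0.11253 = 3.1125.
F = −kT ln Z = −1.39 × ln(3.1125) = −1.39 × 1.1354 = -1.58 ε.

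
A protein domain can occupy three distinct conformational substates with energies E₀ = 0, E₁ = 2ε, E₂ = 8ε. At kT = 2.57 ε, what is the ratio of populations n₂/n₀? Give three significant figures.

0.0445

n₂/n₀ = exp[−(E₂−E₀)/kT] = exp(−(8ε)/(2.57ε)) = exp(-3.1128) = 0.0445.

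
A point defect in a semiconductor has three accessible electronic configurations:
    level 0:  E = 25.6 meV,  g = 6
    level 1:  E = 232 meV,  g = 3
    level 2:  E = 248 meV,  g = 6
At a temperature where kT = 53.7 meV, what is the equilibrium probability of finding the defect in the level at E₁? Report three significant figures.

Eᵢ/kT = 0.47672, 4.3203, 4.6182.
Z = Σ gᵢe^(−Eᵢ/kT) = 6·e^(−0.47672) + 3·e^(−4.3203) + 6·e^(−4.6182) = 3.7249 + 0.039888 + 0.059223 = 3.8240.
P₁ = g₁ e^(−E₁/kT) / Z = 0.039888/3.8240 = 0.0104.

0.0104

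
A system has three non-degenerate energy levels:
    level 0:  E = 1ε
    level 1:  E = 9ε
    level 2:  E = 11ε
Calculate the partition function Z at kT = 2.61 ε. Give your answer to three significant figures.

Eᵢ/kT = 0.38314, 3.4483, 4.2146.
Z = Σ e^(−Eᵢ/kT) = e^(−0.38314) + e^(−3.4483) + e^(−4.2146) = 0.68172 + 0.031800 + 0.014778 = 0.72830.

Z = 0.728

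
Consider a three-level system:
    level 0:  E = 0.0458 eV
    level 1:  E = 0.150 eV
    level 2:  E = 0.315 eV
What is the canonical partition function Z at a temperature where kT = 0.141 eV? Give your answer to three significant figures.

Z = 1.17

Eᵢ/kT = 0.32482, 1.0638, 2.2340.
Z = Σ e^(−Eᵢ/kT) = e^(−0.32482) + e^(−1.0638) + e^(−2.2340) = 0.72266 + 0.34514 + 0.10710 = 1.1749.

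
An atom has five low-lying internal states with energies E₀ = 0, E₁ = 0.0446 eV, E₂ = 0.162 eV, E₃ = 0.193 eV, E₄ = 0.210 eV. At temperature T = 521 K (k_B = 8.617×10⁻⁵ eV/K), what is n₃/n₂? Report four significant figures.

0.5013

k_BT = 8.617×10⁻⁵ × 521 K = 0.0448946 eV.
n₃/n₂ = exp[−(E₃−E₂)/kT] = exp(−(0.031 eV)/(0.0448946 eV)) = exp(-0.690506) = 0.5013.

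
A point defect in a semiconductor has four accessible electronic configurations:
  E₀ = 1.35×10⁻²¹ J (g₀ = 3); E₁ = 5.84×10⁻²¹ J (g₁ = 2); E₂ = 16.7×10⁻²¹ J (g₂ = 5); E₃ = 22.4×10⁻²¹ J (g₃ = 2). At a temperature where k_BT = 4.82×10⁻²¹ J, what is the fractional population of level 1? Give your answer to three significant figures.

Eᵢ/kT = 0.28008, 1.2116, 3.4647, 4.6473.
Z = Σ gᵢe^(−Eᵢ/kT) = 3·e^(−0.28008) + 2·e^(−1.2116) + 5·e^(−3.4647) + 2·e^(−4.6473) = 2.2672 + 0.59544 + 0.15641 + 0.019175 = 3.0382.
P₁ = g₁ e^(−E₁/kT) / Z = 0.59544/3.0382 = 0.196.

0.196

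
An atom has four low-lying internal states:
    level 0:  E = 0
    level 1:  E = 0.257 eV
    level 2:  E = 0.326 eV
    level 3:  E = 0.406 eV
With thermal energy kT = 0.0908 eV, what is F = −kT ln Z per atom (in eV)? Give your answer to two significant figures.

-0.0085 eV

Eᵢ/kT = 0, 2.830, 3.590, 4.471.
Z = Σ e^(−Eᵢ/kT) = e^(−0) + e^(−2.830) + e^(−3.590) + e^(−4.471) = 1.000 + 0.05901 + 0.02760 + 0.01144 = 1.098.
F = −kT ln Z = −0.0908 × ln(1.098) = −0.0908 × 0.09349 = -0.0085 eV.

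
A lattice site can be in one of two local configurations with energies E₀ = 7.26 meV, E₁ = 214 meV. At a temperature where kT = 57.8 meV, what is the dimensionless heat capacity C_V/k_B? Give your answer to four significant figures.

0.3386

Eᵢ/kT = 0.125606, 3.70242.
Z = Σ e^(−Eᵢ/kT) = e^(−0.125606) + e^(−3.70242) = 0.881962 + 0.0246638 = 0.906626.
⟨E⟩ = 12.8841 meV, ⟨E²⟩ = 1297.11 meV².
C_V/k_B = (⟨E²⟩ − ⟨E⟩²)/(kT)² = (1297.11 − 166.000)/3340.84 = 0.3386.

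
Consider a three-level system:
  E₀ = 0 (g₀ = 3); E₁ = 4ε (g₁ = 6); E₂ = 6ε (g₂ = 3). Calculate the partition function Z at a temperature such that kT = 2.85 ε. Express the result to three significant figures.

Z = 4.84

Eᵢ/kT = 0, 1.4035, 2.1053.
Z = Σ gᵢe^(−Eᵢ/kT) = 3·e^(−0) + 6·e^(−1.4035) + 3·e^(−2.1053) = 3.0000 + 1.4744 + 0.36543 = 4.8398.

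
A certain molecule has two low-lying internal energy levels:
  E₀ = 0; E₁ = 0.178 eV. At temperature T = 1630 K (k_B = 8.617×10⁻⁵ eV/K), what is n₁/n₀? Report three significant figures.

k_BT = 8.617×10⁻⁵ × 1630 K = 0.14046 eV.
n₁/n₀ = exp[−(E₁−E₀)/kT] = exp(−(0.178 eV)/(0.14046 eV)) = exp(-1.2673) = 0.282.

0.282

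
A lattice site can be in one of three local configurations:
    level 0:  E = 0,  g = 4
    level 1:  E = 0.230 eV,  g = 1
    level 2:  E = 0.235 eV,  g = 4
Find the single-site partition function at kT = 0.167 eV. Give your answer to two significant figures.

Eᵢ/kT = 0, 1.377, 1.407.
Z = Σ gᵢe^(−Eᵢ/kT) = 4·e^(−0) + 1·e^(−1.377) + 4·e^(−1.407) = 4.000 + 0.2523 + 0.9795 = 5.232.

Z = 5.2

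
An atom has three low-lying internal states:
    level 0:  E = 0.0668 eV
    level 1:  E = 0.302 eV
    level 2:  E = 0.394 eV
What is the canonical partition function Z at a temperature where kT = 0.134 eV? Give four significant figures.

Z = 0.7653

Eᵢ/kT = 0.498507, 2.25373, 2.94030.
Z = Σ e^(−Eᵢ/kT) = e^(−0.498507) + e^(−2.25373) + e^(−2.94030) = 0.607437 + 0.105007 + 0.0528499 = 0.765294.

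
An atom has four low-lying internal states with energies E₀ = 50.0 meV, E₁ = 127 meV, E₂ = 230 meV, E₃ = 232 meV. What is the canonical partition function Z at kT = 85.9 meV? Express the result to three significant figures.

Eᵢ/kT = 0.58207, 1.4785, 2.6775, 2.7008.
Z = Σ e^(−Eᵢ/kT) = e^(−0.58207) + e^(−1.4785) + e^(−2.6775) + e^(−2.7008) = 0.55874 + 0.22798 + 0.068735 + 0.067152 = 0.92261.

Z = 0.923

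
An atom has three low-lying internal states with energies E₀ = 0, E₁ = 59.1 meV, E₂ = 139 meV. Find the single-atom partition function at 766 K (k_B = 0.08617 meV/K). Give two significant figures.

k_BT = 0.08617 × 766 K = 66.01 meV.
Eᵢ/kT = 0, 0.8953, 2.106.
Z = Σ e^(−Eᵢ/kT) = e^(−0) + e^(−0.8953) + e^(−2.106) = 1.000 + 0.4085 + 0.1217 = 1.530.

Z = 1.5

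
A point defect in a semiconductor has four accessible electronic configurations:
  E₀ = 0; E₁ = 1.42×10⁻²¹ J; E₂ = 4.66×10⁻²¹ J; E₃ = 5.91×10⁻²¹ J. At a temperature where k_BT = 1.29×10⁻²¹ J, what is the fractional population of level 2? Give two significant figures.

0.020

Eᵢ/kT = 0, 1.101, 3.612, 4.581.
Z = Σ e^(−Eᵢ/kT) = e^(−0) + e^(−1.101) + e^(−3.612) + e^(−4.581) = 1.000 + 0.3325 + 0.02700 + 0.01024 = 1.370.
P₂ = e^(−E₂/kT) / Z = 0.02700/1.370 = 0.020.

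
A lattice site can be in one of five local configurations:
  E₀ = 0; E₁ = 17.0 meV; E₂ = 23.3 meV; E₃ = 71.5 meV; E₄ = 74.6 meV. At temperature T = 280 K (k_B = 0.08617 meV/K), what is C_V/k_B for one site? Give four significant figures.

k_BT = 0.08617 × 280 K = 24.1276 meV.
Eᵢ/kT = 0, 0.704587, 0.965699, 2.96341, 3.09189.
Z = Σ e^(−Eᵢ/kT) = e^(−0) + e^(−0.704587) + e^(−0.965699) + e^(−2.96341) + e^(−3.09189) = 1.00000 + 0.494313 + 0.380717 + 0.0516425 + 0.0454160 = 1.97209.
⟨E⟩ = 12.3496 meV, ⟨E²⟩ = 439.280 meV².
C_V/k_B = (⟨E²⟩ − ⟨E⟩²)/(kT)² = (439.280 − 152.513)/582.141 = 0.4926.

0.4926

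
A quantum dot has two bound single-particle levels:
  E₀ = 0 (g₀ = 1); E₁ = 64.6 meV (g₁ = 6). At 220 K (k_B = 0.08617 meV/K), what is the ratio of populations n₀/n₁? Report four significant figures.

5.032

k_BT = 0.08617 × 220 K = 18.9574 meV.
n₀/n₁ = (g₀/g₁) exp[−(E₀−E₁)/kT] = (1/6) × exp(−(-64.6 meV)/(18.9574 meV)) = (1/6) × exp(3.40764) = 5.032.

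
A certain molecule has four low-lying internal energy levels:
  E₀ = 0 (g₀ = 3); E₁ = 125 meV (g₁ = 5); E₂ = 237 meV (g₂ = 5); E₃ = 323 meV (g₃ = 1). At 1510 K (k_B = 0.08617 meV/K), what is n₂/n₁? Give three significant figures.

0.423

k_BT = 0.08617 × 1510 K = 130.12 meV.
n₂/n₁ = (g₂/g₁) exp[−(E₂−E₁)/kT] = (5/5) × exp(−(112 meV)/(130.12 meV)) = (5/5) × exp(-0.86074) = 0.423.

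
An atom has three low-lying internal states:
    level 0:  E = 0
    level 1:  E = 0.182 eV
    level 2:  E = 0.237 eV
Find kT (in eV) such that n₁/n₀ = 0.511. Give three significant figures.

n₁/n₀ = exp[−(E₁−E₀)/kT] = 0.511.
⇒ (E₁−E₀)/kT = ln(1/0.511) = ln(1.9569) = 0.67136.
kT = 0.182 eV / 0.67136 = 0.271 eV.

0.271 eV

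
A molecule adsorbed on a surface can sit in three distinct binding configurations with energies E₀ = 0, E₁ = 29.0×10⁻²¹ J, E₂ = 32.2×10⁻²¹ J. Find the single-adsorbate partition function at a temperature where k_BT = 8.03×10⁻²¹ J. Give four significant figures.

Eᵢ/kT = 0, 3.61146, 4.00996.
Z = Σ e^(−Eᵢ/kT) = e^(−0) + e^(−3.61146) + e^(−4.00996) = 1.00000 + 0.0270124 + 0.0181341 = 1.04515.

Z = 1.045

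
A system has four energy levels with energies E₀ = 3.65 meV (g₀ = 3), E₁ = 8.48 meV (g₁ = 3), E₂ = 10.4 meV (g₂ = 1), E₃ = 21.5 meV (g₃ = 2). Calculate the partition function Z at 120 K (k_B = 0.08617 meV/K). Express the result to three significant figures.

k_BT = 0.08617 × 120 K = 10.340 meV.
Eᵢ/kT = 0.35300, 0.82012, 1.0058, 2.0793.
Z = Σ gᵢe^(−Eᵢ/kT) = 3·e^(−0.35300) + 3·e^(−0.82012) + 1·e^(−1.0058) + 2·e^(−2.0793) = 2.1077 + 1.3211 + 0.36575 + 0.25004 = 4.0446.

Z = 4.04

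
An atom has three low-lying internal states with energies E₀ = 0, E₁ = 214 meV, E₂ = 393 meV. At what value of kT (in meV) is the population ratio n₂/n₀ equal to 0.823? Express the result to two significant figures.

n₂/n₀ = exp[−(E₂−E₀)/kT] = 0.823.
⇒ (E₂−E₀)/kT = ln(1/0.823) = ln(1.215) = 0.1947.
kT = 393 meV / 0.1947 = 2000 meV.

2000 meV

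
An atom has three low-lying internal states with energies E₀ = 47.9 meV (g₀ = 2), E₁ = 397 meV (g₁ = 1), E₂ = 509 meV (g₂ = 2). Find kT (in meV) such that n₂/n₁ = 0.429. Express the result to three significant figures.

n₂/n₁ = (g₂/g₁) exp[−(E₂−E₁)/kT] = 0.429.
⇒ (E₂−E₁)/kT = ln((2/1)/0.429) = ln(4.6620) = 1.5394.
kT = 112 meV / 1.5394 = 72.8 meV.

72.8 meV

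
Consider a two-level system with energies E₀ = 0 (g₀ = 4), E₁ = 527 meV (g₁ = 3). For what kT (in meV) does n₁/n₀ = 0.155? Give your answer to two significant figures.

330 meV

n₁/n₀ = (g₁/g₀) exp[−(E₁−E₀)/kT] = 0.155.
⇒ (E₁−E₀)/kT = ln((3/4)/0.155) = ln(4.839) = 1.577.
kT = 527 meV / 1.577 = 330 meV.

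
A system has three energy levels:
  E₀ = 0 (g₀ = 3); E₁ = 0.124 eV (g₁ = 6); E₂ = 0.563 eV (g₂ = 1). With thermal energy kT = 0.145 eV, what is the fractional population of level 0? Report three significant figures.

Eᵢ/kT = 0, 0.85517, 3.8828.
Z = Σ gᵢe^(−Eᵢ/kT) = 3·e^(−0) + 6·e^(−0.85517) + 1·e^(−3.8828) = 3.0000 + 2.5513 + 0.020593 = 5.5719.
P₀ = g₀ e^(−E₀/kT) / Z = 3.0000/5.5719 = 0.538.

0.538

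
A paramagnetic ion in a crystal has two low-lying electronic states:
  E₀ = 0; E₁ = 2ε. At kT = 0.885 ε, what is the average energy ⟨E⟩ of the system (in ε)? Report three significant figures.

Eᵢ/kT = 0, 2.2599.
Z = Σ e^(−Eᵢ/kT) = e^(−0) + e^(−2.2599) = 1.0000 + 0.10436 = 1.1044.
⟨E⟩ = Σ Eᵢ e^(−Eᵢ/kT) / Z = (0·1.0000 + 2·0.10436) / 1.1044 = 0.189 ε.

0.189 ε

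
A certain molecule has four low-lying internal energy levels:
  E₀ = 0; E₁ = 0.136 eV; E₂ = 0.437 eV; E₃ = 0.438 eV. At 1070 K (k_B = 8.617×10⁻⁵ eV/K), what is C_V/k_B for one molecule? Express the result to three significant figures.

0.600

k_BT = 8.617×10⁻⁵ × 1070 K = 0.092202 eV.
Eᵢ/kT = 0, 1.4750, 4.7396, 4.7504.
Z = Σ e^(−Eᵢ/kT) = e^(−0) + e^(−1.4750) + e^(−4.7396) + e^(−4.7504) = 1.0000 + 0.22878 + 0.0087421 + 0.0086482 = 1.2462.
⟨E⟩ = 0.031072 eV, ⟨E²⟩ = 0.0060665 eV².
C_V/k_B = (⟨E²⟩ − ⟨E⟩²)/(kT)² = (0.0060665 − 0.00096547)/0.0085012 = 0.600.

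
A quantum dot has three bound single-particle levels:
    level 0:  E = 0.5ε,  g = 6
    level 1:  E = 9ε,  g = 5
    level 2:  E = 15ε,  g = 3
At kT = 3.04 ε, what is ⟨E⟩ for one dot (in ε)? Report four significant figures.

0.9681 ε

Eᵢ/kT = 0.164474, 2.96053, 4.93421.
Z = Σ gᵢe^(−Eᵢ/kT) = 6·e^(−0.164474) + 5·e^(−2.96053) + 3·e^(−4.93421) = 5.09004 + 0.258957 + 0.0215884 = 5.37059.
⟨E⟩ = Σ Eᵢ gᵢe^(−Eᵢ/kT) / Z = (0.5·5.09004 + 9·0.258957 + 15·0.0215884) / 5.37059 = 0.9681 ε.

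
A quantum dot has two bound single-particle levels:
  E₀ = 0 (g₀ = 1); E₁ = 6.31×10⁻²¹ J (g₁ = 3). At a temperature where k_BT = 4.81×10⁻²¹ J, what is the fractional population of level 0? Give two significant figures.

0.55

Eᵢ/kT = 0, 1.312.
Z = Σ gᵢe^(−Eᵢ/kT) = 1·e^(−0) + 3·e^(−1.312) = 1.000 + 0.8078 = 1.808.
P₀ = g₀ e^(−E₀/kT) / Z = 1.000/1.808 = 0.55.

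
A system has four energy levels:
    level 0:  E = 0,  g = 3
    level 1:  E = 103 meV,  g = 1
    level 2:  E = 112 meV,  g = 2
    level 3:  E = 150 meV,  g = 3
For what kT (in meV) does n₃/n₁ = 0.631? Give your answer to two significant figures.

n₃/n₁ = (g₃/g₁) exp[−(E₃−E₁)/kT] = 0.631.
⇒ (E₃−E₁)/kT = ln((3/1)/0.631) = ln(4.754) = 1.559.
kT = 47 meV / 1.559 = 30 meV.

30 meV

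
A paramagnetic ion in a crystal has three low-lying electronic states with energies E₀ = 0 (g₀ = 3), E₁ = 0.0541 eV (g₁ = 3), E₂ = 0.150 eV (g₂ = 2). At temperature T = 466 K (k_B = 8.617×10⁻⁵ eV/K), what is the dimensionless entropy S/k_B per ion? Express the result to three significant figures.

1.66

k_BT = 8.617×10⁻⁵ × 466 K = 0.040155 eV.
Eᵢ/kT = 0, 1.3473, 3.7355.
Z = Σ gᵢe^(−Eᵢ/kT) = 3·e^(−0) + 3·e^(−1.3473) + 2·e^(−3.7355) = 3.0000 + 0.77982 + 0.047722 = 3.8275.
⟨E⟩ = Σ EᵢPᵢ = 0.012893 eV.
S/k_B = ln Z + ⟨E⟩/kT = ln(3.8275) + 0.012893/0.040155 = 1.3422 + 0.32108 = 1.66.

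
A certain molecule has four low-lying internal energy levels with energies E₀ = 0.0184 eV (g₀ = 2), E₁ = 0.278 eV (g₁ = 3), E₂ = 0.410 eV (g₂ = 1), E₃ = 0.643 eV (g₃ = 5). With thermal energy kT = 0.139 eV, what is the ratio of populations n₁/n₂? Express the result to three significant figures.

7.75

n₁/n₂ = (g₁/g₂) exp[−(E₁−E₂)/kT] = (3/1) × exp(−(-0.132 eV)/(0.139 eV)) = (3/1) × exp(0.94964) = 7.75.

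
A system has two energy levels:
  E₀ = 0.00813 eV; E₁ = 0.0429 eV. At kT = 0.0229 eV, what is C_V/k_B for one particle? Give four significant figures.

Eᵢ/kT = 0.355022, 1.87336.
Z = Σ e^(−Eᵢ/kT) = e^(−0.355022) + e^(−1.87336) = 0.701158 + 0.153607 = 0.854765.
⟨E⟩ = 0.0143784 eV, ⟨E²⟩ = 0.000384953 eV².
C_V/k_B = (⟨E²⟩ − ⟨E⟩²)/(kT)² = (0.000384953 − 0.000206738)/0.000524410 = 0.3398.

0.3398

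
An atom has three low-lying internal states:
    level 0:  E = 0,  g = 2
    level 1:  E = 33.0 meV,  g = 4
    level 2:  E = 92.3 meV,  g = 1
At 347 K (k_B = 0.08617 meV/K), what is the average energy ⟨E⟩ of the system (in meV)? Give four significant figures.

k_BT = 0.08617 × 347 K = 29.9010 meV.
Eᵢ/kT = 0, 1.10364, 3.08685.
Z = Σ gᵢe^(−Eᵢ/kT) = 2·e^(−0) + 4·e^(−1.10364) + 1·e^(−3.08685) = 2.00000 + 1.32665 + 0.0456455 = 3.37230.
⟨E⟩ = Σ Eᵢ gᵢe^(−Eᵢ/kT) / Z = (0·2.00000 + 33.0·1.32665 + 92.3·0.0456455) / 3.37230 = 14.23 meV.

14.23 meV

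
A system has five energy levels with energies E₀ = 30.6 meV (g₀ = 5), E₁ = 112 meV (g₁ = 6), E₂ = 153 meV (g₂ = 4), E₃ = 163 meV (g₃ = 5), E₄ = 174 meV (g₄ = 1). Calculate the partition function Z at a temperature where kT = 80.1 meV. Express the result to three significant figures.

Z = 6.25

Eᵢ/kT = 0.38202, 1.3983, 1.9101, 2.0350, 2.1723.
Z = Σ gᵢe^(−Eᵢ/kT) = 5·e^(−0.38202) + 6·e^(−1.3983) + 4·e^(−1.9101) + 5·e^(−2.0350) + 1·e^(−2.1723) = 3.4124 + 1.4821 + 0.59226 + 0.65340 + 0.11392 = 6.2541.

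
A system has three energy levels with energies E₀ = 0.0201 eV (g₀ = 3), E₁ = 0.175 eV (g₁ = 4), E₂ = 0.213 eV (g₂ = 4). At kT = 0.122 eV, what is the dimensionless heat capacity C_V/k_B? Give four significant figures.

0.4780

Eᵢ/kT = 0.164754, 1.43443, 1.74590.
Z = Σ gᵢe^(−Eᵢ/kT) = 3·e^(−0.164754) + 4·e^(−1.43443) + 4·e^(−1.74590) = 2.54431 + 0.953005 + 0.697952 = 4.19527.
⟨E⟩ = 0.0873794 eV, ⟨E²⟩ = 0.0147497 eV².
C_V/k_B = (⟨E²⟩ − ⟨E⟩²)/(kT)² = (0.0147497 − 0.00763516)/0.0148840 = 0.4780.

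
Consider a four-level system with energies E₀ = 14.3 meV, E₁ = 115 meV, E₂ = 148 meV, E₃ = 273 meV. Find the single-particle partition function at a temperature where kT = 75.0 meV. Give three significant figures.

Eᵢ/kT = 0.19067, 1.5333, 1.9733, 3.6400.
Z = Σ e^(−Eᵢ/kT) = e^(−0.19067) + e^(−1.5333) + e^(−1.9733) + e^(−3.6400) = 0.82641 + 0.21582 + 0.13900 + 0.026252 = 1.2075.

Z = 1.21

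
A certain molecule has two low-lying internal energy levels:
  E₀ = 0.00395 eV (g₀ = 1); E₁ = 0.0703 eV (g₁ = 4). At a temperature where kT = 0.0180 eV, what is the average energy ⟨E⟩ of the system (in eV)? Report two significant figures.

0.010 eV

Eᵢ/kT = 0.2194, 3.906.
Z = Σ gᵢe^(−Eᵢ/kT) = 1·e^(−0.2194) + 4·e^(−3.906) = 0.8030 + 0.08048 = 0.8835.
⟨E⟩ = Σ Eᵢ gᵢe^(−Eᵢ/kT) / Z = (0.00395·0.8030 + 0.0703·0.08048) / 0.8835 = 0.010 eV.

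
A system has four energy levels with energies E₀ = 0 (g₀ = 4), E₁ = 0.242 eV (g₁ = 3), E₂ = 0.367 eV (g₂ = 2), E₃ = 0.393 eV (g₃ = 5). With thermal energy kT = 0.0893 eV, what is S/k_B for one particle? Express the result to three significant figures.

1.68

Eᵢ/kT = 0, 2.7100, 4.1097, 4.4009.
Z = Σ gᵢe^(−Eᵢ/kT) = 4·e^(−0) + 3·e^(−2.7100) + 2·e^(−4.1097) + 5·e^(−4.4009) = 4.0000 + 0.19961 + 0.032825 + 0.061331 = 4.2938.
⟨E⟩ = Σ EᵢPᵢ = 0.019669 eV.
S/k_B = ln Z + ⟨E⟩/kT = ln(4.2938) + 0.019669/0.0893 = 1.4572 + 0.22026 = 1.68.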